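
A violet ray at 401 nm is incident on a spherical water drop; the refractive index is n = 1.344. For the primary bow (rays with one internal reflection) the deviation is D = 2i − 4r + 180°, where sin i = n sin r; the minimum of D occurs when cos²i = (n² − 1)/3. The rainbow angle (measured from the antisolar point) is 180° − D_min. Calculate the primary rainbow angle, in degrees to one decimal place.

cos²i = (1.80634 − 1)/3 = 0.26878; i = arccos(0.51844) = 58.772°.
sin r = sin 58.772°/1.344 = 0.63625; r = 39.512°.
D_min = 2·58.772° − 4·39.512° + 180° = 139.495°.
Rainbow angle = 180° − D_min = 40.505°.

40.5°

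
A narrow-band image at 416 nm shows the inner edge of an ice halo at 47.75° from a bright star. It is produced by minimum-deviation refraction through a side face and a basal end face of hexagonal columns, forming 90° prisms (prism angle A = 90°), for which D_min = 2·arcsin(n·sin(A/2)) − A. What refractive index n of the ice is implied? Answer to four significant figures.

Rearranging: n = sin((D_min + A)/2) / sin(A/2).
(D_min + A)/2 = (47.75° + 90°)/2 = 68.875°.
n = sin 68.875° / sin 45° = 0.9328 / 0.7071 = 1.3192.

1.319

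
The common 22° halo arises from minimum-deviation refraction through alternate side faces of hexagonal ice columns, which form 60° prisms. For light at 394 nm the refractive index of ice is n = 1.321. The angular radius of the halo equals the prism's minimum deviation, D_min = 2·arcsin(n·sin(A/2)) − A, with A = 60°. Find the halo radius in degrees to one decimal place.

n·sin(A/2) = 1.321 × sin 30° = 1.321 × 0.5000 = 0.6605.
D_min = 2·arcsin(0.6605) − 60° = 2 × 41.338° − 60° = 22.676°.

22.7°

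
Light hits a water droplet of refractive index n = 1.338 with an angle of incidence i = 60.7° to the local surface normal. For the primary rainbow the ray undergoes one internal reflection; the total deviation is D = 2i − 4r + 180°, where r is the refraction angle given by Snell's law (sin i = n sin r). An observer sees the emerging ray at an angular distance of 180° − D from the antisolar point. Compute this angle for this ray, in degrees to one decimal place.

41.3°

sin r = sin 60.7° / 1.338 = 0.8721/1.338 = 0.6518; r = 40.68°.
D = 2·60.7° − 4·40.68° + 180° = 121.40° − 162.70° + 180° = 138.70°.
Angle from antisolar point = 180° − D = 41.30°.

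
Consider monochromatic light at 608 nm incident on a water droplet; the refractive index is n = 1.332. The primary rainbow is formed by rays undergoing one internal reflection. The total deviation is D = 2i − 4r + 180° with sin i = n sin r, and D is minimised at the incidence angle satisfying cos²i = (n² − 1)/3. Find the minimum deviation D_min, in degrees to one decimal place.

137.8°

cos²i = (1.77422 − 1)/3 = 0.25807; i = arccos(0.50801) = 59.469°.
sin r = sin 59.469°/1.332 = 0.64666; r = 40.290°.
D_min = 2·59.469° − 4·40.290° + 180° = 137.776°.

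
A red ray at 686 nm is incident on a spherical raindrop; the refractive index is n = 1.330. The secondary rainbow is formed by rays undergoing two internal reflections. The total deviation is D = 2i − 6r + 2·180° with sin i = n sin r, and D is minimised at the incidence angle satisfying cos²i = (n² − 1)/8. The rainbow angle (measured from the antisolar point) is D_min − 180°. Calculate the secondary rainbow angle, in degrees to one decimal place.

50.1°

cos²i = (1.76890 − 1)/8 = 0.09611; i = arccos(0.31002) = 71.940°.
sin r = sin 71.940°/1.330 = 0.71483; r = 45.630°.
D_min = 2·71.940° − 6·45.630° + 360° = 230.101°.
Rainbow angle = D_min − 180° = 50.101°.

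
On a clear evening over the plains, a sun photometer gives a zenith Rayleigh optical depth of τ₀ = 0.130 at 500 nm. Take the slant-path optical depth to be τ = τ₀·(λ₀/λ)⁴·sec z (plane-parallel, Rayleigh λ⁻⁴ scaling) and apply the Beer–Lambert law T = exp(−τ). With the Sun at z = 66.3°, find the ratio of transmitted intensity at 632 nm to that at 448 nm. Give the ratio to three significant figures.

Airmass: sec 66.3° = 2.4879.
τ(632 nm) = 0.130 × (500/632)⁴ × 2.4879 = 0.130 × 0.3918 × 2.4879 = 0.1267.
τ(448 nm) = 0.130 × (500/448)⁴ × 2.4879 = 0.130 × 1.5516 × 2.4879 = 0.5018.
T(632)/T(448) = exp(τ_B − τ_A) = exp(0.3751) = 1.4552.

1.46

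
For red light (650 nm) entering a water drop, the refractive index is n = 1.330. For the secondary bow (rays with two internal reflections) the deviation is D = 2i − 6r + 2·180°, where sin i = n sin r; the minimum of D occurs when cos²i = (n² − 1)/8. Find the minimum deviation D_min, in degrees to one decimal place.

cos²i = (1.76890 − 1)/8 = 0.09611; i = arccos(0.31002) = 71.940°.
sin r = sin 71.940°/1.330 = 0.71483; r = 45.630°.
D_min = 2·71.940° − 6·45.630° + 360° = 230.101°.

230.1°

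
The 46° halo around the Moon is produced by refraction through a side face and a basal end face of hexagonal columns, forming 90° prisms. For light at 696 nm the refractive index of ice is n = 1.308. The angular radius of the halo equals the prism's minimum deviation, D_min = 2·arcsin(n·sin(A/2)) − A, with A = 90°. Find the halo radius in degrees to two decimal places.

n·sin(A/2) = 1.308 × sin 45° = 1.308 × 0.7071 = 0.9249.
D_min = 2·arcsin(0.9249) − 90° = 2 × 67.653° − 90° = 45.305°.

45.31°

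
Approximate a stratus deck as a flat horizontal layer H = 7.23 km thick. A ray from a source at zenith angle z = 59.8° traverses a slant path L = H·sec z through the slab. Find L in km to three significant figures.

14.4 km

sec z = 1/cos 59.8° = 1.9880.
L = 7.23 × 1.9880 = 14.373 km.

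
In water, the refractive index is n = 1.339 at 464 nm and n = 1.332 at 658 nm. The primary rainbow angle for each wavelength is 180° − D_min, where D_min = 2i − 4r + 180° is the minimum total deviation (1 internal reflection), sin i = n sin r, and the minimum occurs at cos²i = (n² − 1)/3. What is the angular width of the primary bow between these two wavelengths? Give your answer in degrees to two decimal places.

At 464 nm (n = 1.339): cos²i = 0.26431 → i = 59.062°, r = 39.834°, D_min = 138.786°, rainbow angle = 41.214°.
At 658 nm (n = 1.332): cos²i = 0.25807 → i = 59.469°, r = 40.290°, D_min = 137.776°, rainbow angle = 42.224°.
Angular width = |41.214° − 42.224°| = 1.010°.

1.01°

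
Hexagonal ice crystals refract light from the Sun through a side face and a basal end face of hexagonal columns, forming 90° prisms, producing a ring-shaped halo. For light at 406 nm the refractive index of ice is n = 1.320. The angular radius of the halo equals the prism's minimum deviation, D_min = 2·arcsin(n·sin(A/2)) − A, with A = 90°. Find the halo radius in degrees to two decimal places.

n·sin(A/2) = 1.320 × sin 45° = 1.320 × 0.7071 = 0.9334.
D_min = 2·arcsin(0.9334) − 90° = 2 × 68.968° − 90° = 47.936°.

47.94°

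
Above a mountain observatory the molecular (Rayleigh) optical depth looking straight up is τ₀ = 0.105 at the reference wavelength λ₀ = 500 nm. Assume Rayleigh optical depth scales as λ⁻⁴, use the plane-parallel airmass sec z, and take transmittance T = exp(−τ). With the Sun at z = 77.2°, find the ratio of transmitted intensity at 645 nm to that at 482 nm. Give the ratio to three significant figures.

Airmass: sec 77.2° = 4.5137.
τ(645 nm) = 0.105 × (500/645)⁴ × 4.5137 = 0.105 × 0.3611 × 4.5137 = 0.1711.
τ(482 nm) = 0.105 × (500/482)⁴ × 4.5137 = 0.105 × 1.1580 × 4.5137 = 0.5488.
T(645)/T(482) = exp(τ_B − τ_A) = exp(0.3777) = 1.4589.

1.46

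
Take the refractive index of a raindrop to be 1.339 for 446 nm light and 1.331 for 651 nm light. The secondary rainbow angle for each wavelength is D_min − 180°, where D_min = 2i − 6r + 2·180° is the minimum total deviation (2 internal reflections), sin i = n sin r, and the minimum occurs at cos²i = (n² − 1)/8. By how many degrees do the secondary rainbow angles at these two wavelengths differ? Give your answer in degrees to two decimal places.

2.09°

At 446 nm (n = 1.339): cos²i = 0.09912 → i = 71.650°, r = 45.141°, D_min = 232.451°, rainbow angle = 52.451°.
At 651 nm (n = 1.331): cos²i = 0.09645 → i = 71.907°, r = 45.575°, D_min = 230.365°, rainbow angle = 50.365°.
Angular width = |52.451° − 50.365°| = 2.086°.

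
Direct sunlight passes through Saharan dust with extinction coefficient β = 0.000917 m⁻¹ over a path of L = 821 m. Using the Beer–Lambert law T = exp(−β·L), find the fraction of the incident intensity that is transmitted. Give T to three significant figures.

τ = β·L = 0.000917 × 821 = 0.7529.
T = exp(−0.7529) = 0.4710.

0.471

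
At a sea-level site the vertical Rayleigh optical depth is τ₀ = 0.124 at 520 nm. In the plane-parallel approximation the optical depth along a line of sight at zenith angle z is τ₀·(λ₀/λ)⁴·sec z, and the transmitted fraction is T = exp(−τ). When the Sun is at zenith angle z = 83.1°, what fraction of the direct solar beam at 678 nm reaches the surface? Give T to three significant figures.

sec 83.1° = 8.3238.
τ = 0.124 × (520/678)⁴ × 8.3238 = 0.124 × 0.3460 × 8.3238 = 0.3571.
T = exp(−0.3571) = 0.6997.

0.700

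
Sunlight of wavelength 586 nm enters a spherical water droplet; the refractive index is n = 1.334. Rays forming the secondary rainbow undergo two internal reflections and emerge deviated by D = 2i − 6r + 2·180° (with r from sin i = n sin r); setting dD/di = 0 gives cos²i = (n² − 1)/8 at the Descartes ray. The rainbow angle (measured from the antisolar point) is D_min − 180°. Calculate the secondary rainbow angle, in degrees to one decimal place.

51.2°

cos²i = (1.77956 − 1)/8 = 0.09744; i = arccos(0.31216) = 71.810°.
sin r = sin 71.810°/1.334 = 0.71217; r = 45.411°.
D_min = 2·71.810° − 6·45.411° + 360° = 231.153°.
Rainbow angle = D_min − 180° = 51.153°.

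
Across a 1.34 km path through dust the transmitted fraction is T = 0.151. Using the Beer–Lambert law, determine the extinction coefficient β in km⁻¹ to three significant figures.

1.41 km⁻¹

Beer–Lambert: T = exp(−βL) ⇒ β = −ln(T)/L = −ln(0.151)/1.34 = 1.8905/1.34 = 1.411 km⁻¹.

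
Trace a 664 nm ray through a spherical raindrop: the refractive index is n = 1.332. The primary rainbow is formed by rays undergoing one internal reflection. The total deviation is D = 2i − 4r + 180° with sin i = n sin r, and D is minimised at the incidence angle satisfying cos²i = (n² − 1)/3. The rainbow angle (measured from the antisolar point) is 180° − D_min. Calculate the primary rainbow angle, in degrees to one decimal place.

42.2°

cos²i = (1.77422 − 1)/3 = 0.25807; i = arccos(0.50801) = 59.469°.
sin r = sin 59.469°/1.332 = 0.64666; r = 40.290°.
D_min = 2·59.469° − 4·40.290° + 180° = 137.776°.
Rainbow angle = 180° − D_min = 42.224°.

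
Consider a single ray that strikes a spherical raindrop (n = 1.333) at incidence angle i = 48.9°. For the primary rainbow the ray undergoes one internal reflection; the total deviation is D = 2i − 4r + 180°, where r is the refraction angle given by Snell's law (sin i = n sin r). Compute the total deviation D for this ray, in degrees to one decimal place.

140.1°

sin r = sin 48.9° / 1.333 = 0.7536/1.333 = 0.5653; r = 34.42°.
D = 2·48.9° − 4·34.42° + 180° = 97.80° − 137.70° + 180° = 140.10°.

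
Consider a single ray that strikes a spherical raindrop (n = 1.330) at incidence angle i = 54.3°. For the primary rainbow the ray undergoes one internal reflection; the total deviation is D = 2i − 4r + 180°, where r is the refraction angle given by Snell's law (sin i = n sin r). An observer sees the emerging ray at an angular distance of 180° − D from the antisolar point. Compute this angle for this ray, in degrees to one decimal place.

41.9°

sin r = sin 54.3° / 1.330 = 0.8121/1.330 = 0.6106; r = 37.63°.
D = 2·54.3° − 4·37.63° + 180° = 108.60° − 150.53° + 180° = 138.07°.
Angle from antisolar point = 180° − D = 41.93°.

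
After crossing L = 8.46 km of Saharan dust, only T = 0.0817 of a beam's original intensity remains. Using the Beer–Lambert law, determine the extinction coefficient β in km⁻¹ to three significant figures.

Beer–Lambert: T = exp(−βL) ⇒ β = −ln(T)/L = −ln(0.0817)/8.46 = 2.5047/8.46 = 0.2961 km⁻¹.

0.296 km⁻¹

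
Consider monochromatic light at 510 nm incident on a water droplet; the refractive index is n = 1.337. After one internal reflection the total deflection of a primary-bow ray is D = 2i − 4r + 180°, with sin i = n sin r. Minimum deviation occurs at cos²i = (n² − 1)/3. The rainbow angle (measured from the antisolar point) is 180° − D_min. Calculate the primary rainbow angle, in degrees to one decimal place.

cos²i = (1.78757 − 1)/3 = 0.26252; i = arccos(0.51237) = 59.178°.
sin r = sin 59.178°/1.337 = 0.64231; r = 39.964°.
D_min = 2·59.178° − 4·39.964° + 180° = 138.500°.
Rainbow angle = 180° − D_min = 41.500°.

41.5°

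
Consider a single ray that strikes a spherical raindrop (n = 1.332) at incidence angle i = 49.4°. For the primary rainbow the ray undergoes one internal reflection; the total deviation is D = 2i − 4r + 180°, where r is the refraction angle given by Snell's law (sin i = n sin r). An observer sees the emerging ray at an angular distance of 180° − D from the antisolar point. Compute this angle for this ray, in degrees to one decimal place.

40.2°

sin r = sin 49.4° / 1.332 = 0.7593/1.332 = 0.5700; r = 34.75°.
D = 2·49.4° − 4·34.75° + 180° = 98.80° − 139.01° + 180° = 139.79°.
Angle from antisolar point = 180° − D = 40.21°.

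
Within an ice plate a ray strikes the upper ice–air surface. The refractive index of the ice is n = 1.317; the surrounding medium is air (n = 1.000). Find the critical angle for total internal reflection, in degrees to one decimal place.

sin θ_c = n_air / n = 1.000 / 1.317 = 0.7593.
θ_c = arcsin(0.7593) = 49.40°.

49.4°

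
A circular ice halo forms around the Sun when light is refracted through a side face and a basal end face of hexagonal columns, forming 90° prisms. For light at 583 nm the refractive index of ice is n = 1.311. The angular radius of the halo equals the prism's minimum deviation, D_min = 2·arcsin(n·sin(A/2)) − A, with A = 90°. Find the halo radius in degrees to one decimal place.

45.9°

n·sin(A/2) = 1.311 × sin 45° = 1.311 × 0.7071 = 0.9270.
D_min = 2·arcsin(0.9270) − 90° = 2 × 67.974° − 90° = 45.949°.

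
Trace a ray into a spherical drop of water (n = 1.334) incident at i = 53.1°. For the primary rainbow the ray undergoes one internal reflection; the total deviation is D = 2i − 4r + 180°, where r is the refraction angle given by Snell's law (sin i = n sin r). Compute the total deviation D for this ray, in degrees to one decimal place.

138.9°

sin r = sin 53.1° / 1.334 = 0.7997/1.334 = 0.5995; r = 36.83°.
D = 2·53.1° − 4·36.83° + 180° = 106.20° − 147.33° + 180° = 138.87°.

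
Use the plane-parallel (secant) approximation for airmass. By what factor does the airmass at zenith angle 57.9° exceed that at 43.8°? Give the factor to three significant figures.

X(57.9°)/X(43.8°) = sec 57.9° / sec 43.8° = cos 43.8° / cos 57.9° = 0.7218/0.5314 = 1.3582.

1.36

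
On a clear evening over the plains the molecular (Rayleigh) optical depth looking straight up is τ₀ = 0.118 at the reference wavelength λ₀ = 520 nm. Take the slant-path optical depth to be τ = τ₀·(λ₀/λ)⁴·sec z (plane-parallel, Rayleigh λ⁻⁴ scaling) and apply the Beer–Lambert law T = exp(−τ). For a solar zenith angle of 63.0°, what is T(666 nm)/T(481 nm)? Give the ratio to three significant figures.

Airmass: sec 63.0° = 2.2027.
τ(666 nm) = 0.118 × (520/666)⁴ × 2.2027 = 0.118 × 0.3716 × 2.2027 = 0.0966.
τ(481 nm) = 0.118 × (520/481)⁴ × 2.2027 = 0.118 × 1.3659 × 2.2027 = 0.3550.
T(666)/T(481) = exp(τ_B − τ_A) = exp(0.2584) = 1.2949.

1.29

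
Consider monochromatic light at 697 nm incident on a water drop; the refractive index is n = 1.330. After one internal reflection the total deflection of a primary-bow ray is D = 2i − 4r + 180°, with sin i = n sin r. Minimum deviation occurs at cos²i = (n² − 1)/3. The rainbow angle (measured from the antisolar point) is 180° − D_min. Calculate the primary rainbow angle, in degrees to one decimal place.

42.5°

cos²i = (1.76890 − 1)/3 = 0.25630; i = arccos(0.50626) = 59.585°.
sin r = sin 59.585°/1.330 = 0.64841; r = 40.422°.
D_min = 2·59.585° − 4·40.422° + 180° = 137.484°.
Rainbow angle = 180° − D_min = 42.516°.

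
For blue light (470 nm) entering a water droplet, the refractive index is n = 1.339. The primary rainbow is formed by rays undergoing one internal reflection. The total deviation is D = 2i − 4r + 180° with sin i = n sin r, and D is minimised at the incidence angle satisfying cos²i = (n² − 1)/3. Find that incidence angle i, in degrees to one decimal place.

59.1°

cos²i = (1.339² − 1)/3 = (1.79292 − 1)/3 = 0.26431.
cos i = 0.51411, so i = 59.062°.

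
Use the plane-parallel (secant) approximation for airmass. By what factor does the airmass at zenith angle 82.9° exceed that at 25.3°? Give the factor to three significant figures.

X(82.9°)/X(25.3°) = sec 82.9° / sec 25.3° = cos 25.3° / cos 82.9° = 0.9041/0.1236 = 7.3145.

7.31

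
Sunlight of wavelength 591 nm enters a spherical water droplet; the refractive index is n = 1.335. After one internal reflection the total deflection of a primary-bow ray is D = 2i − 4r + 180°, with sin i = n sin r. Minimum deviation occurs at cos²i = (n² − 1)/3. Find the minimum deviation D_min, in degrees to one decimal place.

cos²i = (1.78222 − 1)/3 = 0.26074; i = arccos(0.51063) = 59.294°.
sin r = sin 59.294°/1.335 = 0.64405; r = 40.094°.
D_min = 2·59.294° − 4·40.094° + 180° = 138.212°.

138.2°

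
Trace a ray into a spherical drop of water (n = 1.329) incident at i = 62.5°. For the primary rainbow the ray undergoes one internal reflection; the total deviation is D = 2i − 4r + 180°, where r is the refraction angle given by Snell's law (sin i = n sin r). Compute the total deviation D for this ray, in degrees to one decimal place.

sin r = sin 62.5° / 1.329 = 0.8870/1.329 = 0.6674; r = 41.87°.
D = 2·62.5° − 4·41.87° + 180° = 125.00° − 167.48° + 180° = 137.52°.

137.5°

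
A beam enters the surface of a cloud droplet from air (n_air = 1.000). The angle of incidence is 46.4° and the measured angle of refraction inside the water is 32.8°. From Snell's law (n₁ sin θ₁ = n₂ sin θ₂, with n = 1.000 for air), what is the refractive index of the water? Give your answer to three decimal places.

1.337

n = sin θ_i / sin θ_r = sin 46.4° / sin 32.8° = 0.7242 / 0.5417 = 1.3368.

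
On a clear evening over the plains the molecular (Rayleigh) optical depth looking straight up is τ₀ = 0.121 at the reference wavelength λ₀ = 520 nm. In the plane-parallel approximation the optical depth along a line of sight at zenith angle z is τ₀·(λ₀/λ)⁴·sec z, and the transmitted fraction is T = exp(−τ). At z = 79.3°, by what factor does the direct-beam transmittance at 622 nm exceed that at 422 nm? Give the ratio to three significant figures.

Airmass: sec 79.3° = 5.3860.
τ(622 nm) = 0.121 × (520/622)⁴ × 5.3860 = 0.121 × 0.4885 × 5.3860 = 0.3183.
τ(422 nm) = 0.121 × (520/422)⁴ × 5.3860 = 0.121 × 2.3055 × 5.3860 = 1.5025.
T(622)/T(422) = exp(τ_B − τ_A) = exp(1.1842) = 3.2679.

3.27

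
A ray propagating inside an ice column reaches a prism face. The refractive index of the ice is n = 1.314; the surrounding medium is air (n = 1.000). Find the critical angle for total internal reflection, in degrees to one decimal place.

49.6°

sin θ_c = n_air / n = 1.000 / 1.314 = 0.7610.
θ_c = arcsin(0.7610) = 49.56°.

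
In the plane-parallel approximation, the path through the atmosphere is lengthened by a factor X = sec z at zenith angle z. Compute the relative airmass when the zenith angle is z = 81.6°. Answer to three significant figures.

6.85

X = sec z = 1/cos 81.6° = 1/0.1461 = 6.8454.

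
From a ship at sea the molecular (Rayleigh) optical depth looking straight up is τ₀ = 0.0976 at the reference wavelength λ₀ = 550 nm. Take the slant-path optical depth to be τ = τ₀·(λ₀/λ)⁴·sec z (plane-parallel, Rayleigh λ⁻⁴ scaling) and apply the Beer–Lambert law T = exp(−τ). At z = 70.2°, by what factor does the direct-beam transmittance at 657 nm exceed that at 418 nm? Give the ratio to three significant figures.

Airmass: sec 70.2° = 2.9521.
τ(657 nm) = 0.0976 × (550/657)⁴ × 2.9521 = 0.0976 × 0.4911 × 2.9521 = 0.1415.
τ(418 nm) = 0.0976 × (550/418)⁴ × 2.9521 = 0.0976 × 2.9974 × 2.9521 = 0.8636.
T(657)/T(418) = exp(τ_B − τ_A) = exp(0.7221) = 2.0588.

2.06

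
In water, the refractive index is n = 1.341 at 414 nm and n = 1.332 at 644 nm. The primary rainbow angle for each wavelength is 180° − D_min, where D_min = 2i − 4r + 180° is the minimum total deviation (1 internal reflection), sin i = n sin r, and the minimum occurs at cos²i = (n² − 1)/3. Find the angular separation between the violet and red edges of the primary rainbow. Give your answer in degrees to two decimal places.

At 414 nm (n = 1.341): cos²i = 0.26609 → i = 58.946°, r = 39.705°, D_min = 139.071°, rainbow angle = 40.929°.
At 644 nm (n = 1.332): cos²i = 0.25807 → i = 59.469°, r = 40.290°, D_min = 137.776°, rainbow angle = 42.224°.
Angular width = |40.929° − 42.224°| = 1.295°.

1.29°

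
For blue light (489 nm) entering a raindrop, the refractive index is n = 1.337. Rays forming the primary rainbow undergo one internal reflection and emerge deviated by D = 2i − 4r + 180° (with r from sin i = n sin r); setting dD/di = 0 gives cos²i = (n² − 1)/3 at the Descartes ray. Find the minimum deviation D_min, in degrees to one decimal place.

138.5°

cos²i = (1.78757 − 1)/3 = 0.26252; i = arccos(0.51237) = 59.178°.
sin r = sin 59.178°/1.337 = 0.64231; r = 39.964°.
D_min = 2·59.178° − 4·39.964° + 180° = 138.500°.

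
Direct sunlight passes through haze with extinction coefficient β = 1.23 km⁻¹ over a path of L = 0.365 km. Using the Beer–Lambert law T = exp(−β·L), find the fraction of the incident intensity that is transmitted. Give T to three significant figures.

τ = β·L = 1.23 × 0.365 = 0.4489.
T = exp(−0.4489) = 0.6383.

0.638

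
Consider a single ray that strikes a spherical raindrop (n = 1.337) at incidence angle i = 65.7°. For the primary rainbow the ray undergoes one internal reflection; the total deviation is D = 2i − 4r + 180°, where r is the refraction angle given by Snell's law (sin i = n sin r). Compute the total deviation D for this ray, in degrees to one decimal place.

139.5°

sin r = sin 65.7° / 1.337 = 0.9114/1.337 = 0.6817; r = 42.97°.
D = 2·65.7° − 4·42.97° + 180° = 131.40° − 171.90° + 180° = 139.50°.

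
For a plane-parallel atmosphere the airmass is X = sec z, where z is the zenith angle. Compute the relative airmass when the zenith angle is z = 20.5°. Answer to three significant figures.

X = sec z = 1/cos 20.5° = 1/0.9367 = 1.0676.

1.07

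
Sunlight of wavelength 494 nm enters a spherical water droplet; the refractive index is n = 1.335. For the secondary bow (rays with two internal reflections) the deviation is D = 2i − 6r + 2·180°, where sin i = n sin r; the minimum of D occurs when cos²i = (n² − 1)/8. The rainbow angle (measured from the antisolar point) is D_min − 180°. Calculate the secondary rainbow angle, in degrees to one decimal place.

51.4°

cos²i = (1.78222 − 1)/8 = 0.09778; i = arccos(0.31269) = 71.778°.
sin r = sin 71.778°/1.335 = 0.71150; r = 45.357°.
D_min = 2·71.778° − 6·45.357° + 360° = 231.414°.
Rainbow angle = D_min − 180° = 51.414°.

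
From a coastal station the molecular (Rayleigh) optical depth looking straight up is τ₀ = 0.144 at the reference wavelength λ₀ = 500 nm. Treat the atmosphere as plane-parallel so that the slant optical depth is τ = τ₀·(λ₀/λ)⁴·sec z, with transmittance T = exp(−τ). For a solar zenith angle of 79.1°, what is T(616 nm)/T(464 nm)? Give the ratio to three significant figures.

2.01

Airmass: sec 79.1° = 5.2883.
τ(616 nm) = 0.144 × (500/616)⁴ × 5.2883 = 0.144 × 0.4341 × 5.2883 = 0.3306.
τ(464 nm) = 0.144 × (500/464)⁴ × 5.2883 = 0.144 × 1.3484 × 5.2883 = 1.0268.
T(616)/T(464) = exp(τ_B − τ_A) = exp(0.6963) = 2.0062.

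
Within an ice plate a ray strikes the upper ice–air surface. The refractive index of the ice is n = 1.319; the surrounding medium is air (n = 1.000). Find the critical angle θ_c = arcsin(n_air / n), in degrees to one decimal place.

49.3°

sin θ_c = n_air / n = 1.000 / 1.319 = 0.7582.
θ_c = arcsin(0.7582) = 49.30°.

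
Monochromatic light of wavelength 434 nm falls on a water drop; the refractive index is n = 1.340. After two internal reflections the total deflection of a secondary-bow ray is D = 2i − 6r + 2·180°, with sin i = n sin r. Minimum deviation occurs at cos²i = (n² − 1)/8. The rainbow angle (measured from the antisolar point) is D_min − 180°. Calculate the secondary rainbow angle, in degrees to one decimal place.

52.7°

cos²i = (1.79560 − 1)/8 = 0.09945; i = arccos(0.31536) = 71.618°.
sin r = sin 71.618°/1.340 = 0.70819; r = 45.088°.
D_min = 2·71.618° − 6·45.088° + 360° = 232.709°.
Rainbow angle = D_min − 180° = 52.709°.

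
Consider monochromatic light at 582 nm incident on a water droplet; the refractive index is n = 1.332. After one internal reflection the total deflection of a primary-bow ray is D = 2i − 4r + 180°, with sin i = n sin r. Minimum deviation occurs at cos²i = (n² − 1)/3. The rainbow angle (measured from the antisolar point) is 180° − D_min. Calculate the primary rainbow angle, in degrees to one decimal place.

42.2°

cos²i = (1.77422 − 1)/3 = 0.25807; i = arccos(0.50801) = 59.469°.
sin r = sin 59.469°/1.332 = 0.64666; r = 40.290°.
D_min = 2·59.469° − 4·40.290° + 180° = 137.776°.
Rainbow angle = 180° − D_min = 42.224°.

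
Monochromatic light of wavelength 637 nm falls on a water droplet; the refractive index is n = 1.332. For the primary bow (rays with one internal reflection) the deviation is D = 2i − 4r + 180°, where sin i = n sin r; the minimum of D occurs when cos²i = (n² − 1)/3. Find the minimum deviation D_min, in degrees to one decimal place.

137.8°

cos²i = (1.77422 − 1)/3 = 0.25807; i = arccos(0.50801) = 59.469°.
sin r = sin 59.469°/1.332 = 0.64666; r = 40.290°.
D_min = 2·59.469° − 4·40.290° + 180° = 137.776°.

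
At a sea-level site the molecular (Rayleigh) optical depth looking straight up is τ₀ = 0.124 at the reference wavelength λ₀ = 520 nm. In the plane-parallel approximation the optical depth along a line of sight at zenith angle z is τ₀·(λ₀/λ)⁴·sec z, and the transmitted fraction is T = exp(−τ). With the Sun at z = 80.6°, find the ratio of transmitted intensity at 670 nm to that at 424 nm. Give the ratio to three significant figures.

4.23

Airmass: sec 80.6° = 6.1227.
τ(670 nm) = 0.124 × (520/670)⁴ × 6.1227 = 0.124 × 0.3628 × 6.1227 = 0.2755.
τ(424 nm) = 0.124 × (520/424)⁴ × 6.1227 = 0.124 × 2.2623 × 6.1227 = 1.7176.
T(670)/T(424) = exp(τ_B − τ_A) = exp(1.4421) = 4.2296.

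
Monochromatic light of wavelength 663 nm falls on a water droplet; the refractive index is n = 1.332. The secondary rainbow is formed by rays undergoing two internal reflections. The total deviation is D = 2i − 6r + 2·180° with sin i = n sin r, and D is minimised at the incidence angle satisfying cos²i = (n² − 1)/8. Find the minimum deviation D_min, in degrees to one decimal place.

cos²i = (1.77422 − 1)/8 = 0.09678; i = arccos(0.31109) = 71.875°.
sin r = sin 71.875°/1.332 = 0.71350; r = 45.520°.
D_min = 2·71.875° − 6·45.520° + 360° = 230.628°.

230.6°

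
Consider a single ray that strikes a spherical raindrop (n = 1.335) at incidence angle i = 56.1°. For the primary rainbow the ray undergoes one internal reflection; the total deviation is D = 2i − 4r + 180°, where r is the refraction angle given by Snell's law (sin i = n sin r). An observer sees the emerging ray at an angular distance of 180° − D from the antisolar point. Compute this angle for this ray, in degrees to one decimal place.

sin r = sin 56.1° / 1.335 = 0.8300/1.335 = 0.6217; r = 38.44°.
D = 2·56.1° − 4·38.44° + 180° = 112.20° − 153.77° + 180° = 138.43°.
Angle from antisolar point = 180° − D = 41.57°.

41.6°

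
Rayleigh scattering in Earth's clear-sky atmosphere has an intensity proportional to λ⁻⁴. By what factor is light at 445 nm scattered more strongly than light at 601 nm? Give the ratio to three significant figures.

Rayleigh scattering ∝ λ⁻⁴, so the ratio of coefficients is the inverse fourth power of the wavelength ratio.
σ(445)/σ(601) = (601/445)⁴ = (1.3506)⁴ = 3.327.

3.33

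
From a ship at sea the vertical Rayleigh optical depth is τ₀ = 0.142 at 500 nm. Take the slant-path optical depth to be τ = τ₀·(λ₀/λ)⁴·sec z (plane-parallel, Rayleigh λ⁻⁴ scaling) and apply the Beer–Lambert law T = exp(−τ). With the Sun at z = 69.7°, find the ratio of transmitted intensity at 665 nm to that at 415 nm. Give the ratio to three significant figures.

Airmass: sec 69.7° = 2.8824.
τ(665 nm) = 0.142 × (500/665)⁴ × 2.8824 = 0.142 × 0.3196 × 2.8824 = 0.1308.
τ(415 nm) = 0.142 × (500/415)⁴ × 2.8824 = 0.142 × 2.1071 × 2.8824 = 0.8624.
T(665)/T(415) = exp(τ_B − τ_A) = exp(0.7316) = 2.0785.

2.08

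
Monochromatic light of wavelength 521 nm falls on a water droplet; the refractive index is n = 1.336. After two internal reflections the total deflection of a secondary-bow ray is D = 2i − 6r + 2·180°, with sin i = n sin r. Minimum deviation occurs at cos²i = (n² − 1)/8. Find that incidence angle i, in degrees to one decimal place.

cos²i = (1.336² − 1)/8 = (1.78490 − 1)/8 = 0.09811.
cos i = 0.31323, so i = 71.746°.

71.7°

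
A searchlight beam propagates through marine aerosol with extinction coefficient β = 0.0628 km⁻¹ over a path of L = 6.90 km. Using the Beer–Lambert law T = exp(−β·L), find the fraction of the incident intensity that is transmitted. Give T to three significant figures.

0.648

τ = β·L = 0.0628 × 6.90 = 0.4333.
T = exp(−0.4333) = 0.6484.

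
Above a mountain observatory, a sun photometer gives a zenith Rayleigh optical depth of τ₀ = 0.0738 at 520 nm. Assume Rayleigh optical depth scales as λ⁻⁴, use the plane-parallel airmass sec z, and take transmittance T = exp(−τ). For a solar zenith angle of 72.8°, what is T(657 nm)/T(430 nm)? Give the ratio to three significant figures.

1.55

Airmass: sec 72.8° = 3.3817.
τ(657 nm) = 0.0738 × (520/657)⁴ × 3.3817 = 0.0738 × 0.3924 × 3.3817 = 0.0979.
τ(430 nm) = 0.0738 × (520/430)⁴ × 3.3817 = 0.0738 × 2.1386 × 3.3817 = 0.5337.
T(657)/T(430) = exp(τ_B − τ_A) = exp(0.4358) = 1.5462.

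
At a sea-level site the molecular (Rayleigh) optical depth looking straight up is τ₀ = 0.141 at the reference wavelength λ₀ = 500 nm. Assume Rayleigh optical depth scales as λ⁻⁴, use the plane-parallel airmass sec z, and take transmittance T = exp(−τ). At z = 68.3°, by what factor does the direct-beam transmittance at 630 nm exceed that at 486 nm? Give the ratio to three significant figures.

1.32

Airmass: sec 68.3° = 2.7046.
τ(630 nm) = 0.141 × (500/630)⁴ × 2.7046 = 0.141 × 0.3968 × 2.7046 = 0.1513.
τ(486 nm) = 0.141 × (500/486)⁴ × 2.7046 = 0.141 × 1.1203 × 2.7046 = 0.4272.
T(630)/T(486) = exp(τ_B − τ_A) = exp(0.2759) = 1.3177.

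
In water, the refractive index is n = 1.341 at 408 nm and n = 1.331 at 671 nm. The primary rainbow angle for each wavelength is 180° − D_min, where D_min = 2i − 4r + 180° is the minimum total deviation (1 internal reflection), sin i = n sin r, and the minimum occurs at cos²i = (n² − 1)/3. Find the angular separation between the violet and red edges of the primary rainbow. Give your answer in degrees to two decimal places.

1.44°

At 408 nm (n = 1.341): cos²i = 0.26609 → i = 58.946°, r = 39.705°, D_min = 139.071°, rainbow angle = 40.929°.
At 671 nm (n = 1.331): cos²i = 0.25719 → i = 59.527°, r = 40.356°, D_min = 137.630°, rainbow angle = 42.370°.
Angular width = |40.929° − 42.370°| = 1.441°.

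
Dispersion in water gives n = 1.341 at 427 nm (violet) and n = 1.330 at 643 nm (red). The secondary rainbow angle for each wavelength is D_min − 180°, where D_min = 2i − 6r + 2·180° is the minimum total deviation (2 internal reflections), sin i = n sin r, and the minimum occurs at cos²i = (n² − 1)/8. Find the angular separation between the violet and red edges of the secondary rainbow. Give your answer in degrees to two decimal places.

At 427 nm (n = 1.341): cos²i = 0.09979 → i = 71.586°, r = 45.034°, D_min = 232.966°, rainbow angle = 52.966°.
At 643 nm (n = 1.330): cos²i = 0.09611 → i = 71.940°, r = 45.630°, D_min = 230.101°, rainbow angle = 50.101°.
Angular width = |52.966° − 50.101°| = 2.865°.

2.86°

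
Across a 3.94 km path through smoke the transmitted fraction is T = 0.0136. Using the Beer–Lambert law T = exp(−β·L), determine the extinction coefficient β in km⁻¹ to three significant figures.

Beer–Lambert: T = exp(−βL) ⇒ β = −ln(T)/L = −ln(0.0136)/3.94 = 4.2977/3.94 = 1.091 km⁻¹.

1.09 km⁻¹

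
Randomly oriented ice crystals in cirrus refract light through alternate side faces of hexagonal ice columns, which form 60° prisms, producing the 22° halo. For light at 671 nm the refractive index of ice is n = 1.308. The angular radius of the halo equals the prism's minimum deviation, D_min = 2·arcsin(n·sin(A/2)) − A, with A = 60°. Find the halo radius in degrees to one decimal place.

21.7°

n·sin(A/2) = 1.308 × sin 30° = 1.308 × 0.5000 = 0.6540.
D_min = 2·arcsin(0.6540) − 60° = 2 × 40.844° − 60° = 21.688°.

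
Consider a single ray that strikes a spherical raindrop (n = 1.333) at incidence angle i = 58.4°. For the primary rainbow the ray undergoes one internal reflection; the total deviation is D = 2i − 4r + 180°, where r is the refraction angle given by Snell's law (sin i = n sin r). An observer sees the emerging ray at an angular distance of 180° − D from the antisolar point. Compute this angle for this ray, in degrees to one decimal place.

sin r = sin 58.4° / 1.333 = 0.8517/1.333 = 0.6390; r = 39.71°.
D = 2·58.4° − 4·39.71° + 180° = 116.80° − 158.86° + 180° = 137.94°.
Angle from antisolar point = 180° − D = 42.06°.

42.1°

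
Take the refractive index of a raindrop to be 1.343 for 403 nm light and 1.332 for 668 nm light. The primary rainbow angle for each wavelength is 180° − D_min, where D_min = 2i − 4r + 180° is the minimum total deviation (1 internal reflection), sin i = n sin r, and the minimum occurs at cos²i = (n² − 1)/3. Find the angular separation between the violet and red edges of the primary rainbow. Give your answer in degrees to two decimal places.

1.58°

At 403 nm (n = 1.343): cos²i = 0.26788 → i = 58.830°, r = 39.577°, D_min = 139.354°, rainbow angle = 40.646°.
At 668 nm (n = 1.332): cos²i = 0.25807 → i = 59.469°, r = 40.290°, D_min = 137.776°, rainbow angle = 42.224°.
Angular width = |40.646° − 42.224°| = 1.578°.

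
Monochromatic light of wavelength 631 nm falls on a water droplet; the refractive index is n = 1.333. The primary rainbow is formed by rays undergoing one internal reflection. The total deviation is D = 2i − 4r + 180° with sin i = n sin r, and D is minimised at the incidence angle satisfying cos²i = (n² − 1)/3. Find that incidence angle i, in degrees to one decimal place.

cos²i = (1.333² − 1)/3 = (1.77689 − 1)/3 = 0.25896.
cos i = 0.50888, so i = 59.410°.

59.4°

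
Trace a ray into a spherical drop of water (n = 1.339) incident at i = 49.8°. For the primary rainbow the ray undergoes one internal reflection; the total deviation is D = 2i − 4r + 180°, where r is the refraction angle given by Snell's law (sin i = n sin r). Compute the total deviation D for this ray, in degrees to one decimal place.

140.5°

sin r = sin 49.8° / 1.339 = 0.7638/1.339 = 0.5704; r = 34.78°.
D = 2·49.8° − 4·34.78° + 180° = 99.60° − 139.12° + 180° = 140.48°.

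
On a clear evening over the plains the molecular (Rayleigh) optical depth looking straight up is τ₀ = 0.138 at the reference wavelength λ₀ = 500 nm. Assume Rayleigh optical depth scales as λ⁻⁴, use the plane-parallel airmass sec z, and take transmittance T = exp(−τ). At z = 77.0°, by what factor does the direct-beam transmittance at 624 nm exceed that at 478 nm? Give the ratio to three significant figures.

1.62

Airmass: sec 77.0° = 4.4454.
τ(624 nm) = 0.138 × (500/624)⁴ × 4.4454 = 0.138 × 0.4122 × 4.4454 = 0.2529.
τ(478 nm) = 0.138 × (500/478)⁴ × 4.4454 = 0.138 × 1.1972 × 4.4454 = 0.7344.
T(624)/T(478) = exp(τ_B − τ_A) = exp(0.4816) = 1.6186.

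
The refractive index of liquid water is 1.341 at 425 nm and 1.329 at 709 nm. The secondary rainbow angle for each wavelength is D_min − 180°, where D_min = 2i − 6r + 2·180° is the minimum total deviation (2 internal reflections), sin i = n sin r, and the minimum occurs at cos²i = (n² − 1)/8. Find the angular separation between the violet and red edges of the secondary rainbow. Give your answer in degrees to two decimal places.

3.13°

At 425 nm (n = 1.341): cos²i = 0.09979 → i = 71.586°, r = 45.034°, D_min = 232.966°, rainbow angle = 52.966°.
At 709 nm (n = 1.329): cos²i = 0.09578 → i = 71.972°, r = 45.685°, D_min = 229.837°, rainbow angle = 49.837°.
Angular width = |52.966° − 49.837°| = 3.129°.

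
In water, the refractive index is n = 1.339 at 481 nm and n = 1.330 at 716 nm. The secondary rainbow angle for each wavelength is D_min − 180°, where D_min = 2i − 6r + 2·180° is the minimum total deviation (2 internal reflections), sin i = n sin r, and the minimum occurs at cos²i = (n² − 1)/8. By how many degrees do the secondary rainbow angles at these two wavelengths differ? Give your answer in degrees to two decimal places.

2.35°

At 481 nm (n = 1.339): cos²i = 0.09912 → i = 71.650°, r = 45.141°, D_min = 232.451°, rainbow angle = 52.451°.
At 716 nm (n = 1.330): cos²i = 0.09611 → i = 71.940°, r = 45.630°, D_min = 230.101°, rainbow angle = 50.101°.
Angular width = |52.451° − 50.101°| = 2.350°.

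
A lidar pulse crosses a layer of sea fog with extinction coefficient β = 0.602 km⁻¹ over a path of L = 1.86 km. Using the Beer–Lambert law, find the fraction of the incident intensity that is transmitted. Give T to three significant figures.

τ = β·L = 0.602 × 1.86 = 1.1197.
T = exp(−1.1197) = 0.3264.

0.326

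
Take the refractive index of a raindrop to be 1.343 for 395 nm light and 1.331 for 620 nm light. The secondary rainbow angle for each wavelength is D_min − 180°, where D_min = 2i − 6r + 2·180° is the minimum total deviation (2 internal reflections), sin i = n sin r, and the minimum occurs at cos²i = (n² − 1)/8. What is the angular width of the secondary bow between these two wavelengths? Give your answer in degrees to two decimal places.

At 395 nm (n = 1.343): cos²i = 0.10046 → i = 71.522°, r = 44.928°, D_min = 233.478°, rainbow angle = 53.478°.
At 620 nm (n = 1.331): cos²i = 0.09645 → i = 71.907°, r = 45.575°, D_min = 230.365°, rainbow angle = 50.365°.
Angular width = |53.478° − 50.365°| = 3.113°.

3.11°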